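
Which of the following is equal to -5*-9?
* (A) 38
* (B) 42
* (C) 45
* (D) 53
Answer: C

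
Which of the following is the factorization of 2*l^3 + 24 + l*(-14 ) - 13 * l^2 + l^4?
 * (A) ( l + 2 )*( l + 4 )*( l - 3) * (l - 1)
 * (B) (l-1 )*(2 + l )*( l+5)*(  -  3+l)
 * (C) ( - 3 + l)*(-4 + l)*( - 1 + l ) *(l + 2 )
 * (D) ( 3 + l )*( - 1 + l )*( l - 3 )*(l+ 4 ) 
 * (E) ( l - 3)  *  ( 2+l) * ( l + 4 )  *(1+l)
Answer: A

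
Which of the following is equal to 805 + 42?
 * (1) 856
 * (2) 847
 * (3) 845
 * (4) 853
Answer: 2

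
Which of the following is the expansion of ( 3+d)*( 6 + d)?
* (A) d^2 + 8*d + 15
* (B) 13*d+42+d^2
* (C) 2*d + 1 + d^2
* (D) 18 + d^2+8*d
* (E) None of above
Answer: E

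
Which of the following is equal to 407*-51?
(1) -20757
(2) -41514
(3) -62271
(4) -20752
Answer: 1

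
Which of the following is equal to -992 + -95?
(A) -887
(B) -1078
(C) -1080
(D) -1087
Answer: D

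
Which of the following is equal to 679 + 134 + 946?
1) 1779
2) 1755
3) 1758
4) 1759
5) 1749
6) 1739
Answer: 4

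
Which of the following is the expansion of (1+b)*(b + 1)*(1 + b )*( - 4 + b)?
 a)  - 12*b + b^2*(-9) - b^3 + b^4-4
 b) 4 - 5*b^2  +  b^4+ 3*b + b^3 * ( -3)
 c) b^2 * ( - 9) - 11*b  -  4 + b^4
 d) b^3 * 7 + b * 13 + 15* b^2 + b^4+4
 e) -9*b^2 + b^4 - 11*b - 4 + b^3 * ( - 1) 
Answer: e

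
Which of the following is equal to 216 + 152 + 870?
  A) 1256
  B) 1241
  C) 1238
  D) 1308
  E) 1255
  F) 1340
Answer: C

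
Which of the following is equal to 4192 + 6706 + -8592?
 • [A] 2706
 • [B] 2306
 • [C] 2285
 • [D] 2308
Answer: B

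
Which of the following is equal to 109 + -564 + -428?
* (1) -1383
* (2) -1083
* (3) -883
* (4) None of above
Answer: 3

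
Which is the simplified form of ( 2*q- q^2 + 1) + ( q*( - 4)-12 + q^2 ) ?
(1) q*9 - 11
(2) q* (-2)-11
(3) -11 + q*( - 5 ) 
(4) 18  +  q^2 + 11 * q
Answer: 2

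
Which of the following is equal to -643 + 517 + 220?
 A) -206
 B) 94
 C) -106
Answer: B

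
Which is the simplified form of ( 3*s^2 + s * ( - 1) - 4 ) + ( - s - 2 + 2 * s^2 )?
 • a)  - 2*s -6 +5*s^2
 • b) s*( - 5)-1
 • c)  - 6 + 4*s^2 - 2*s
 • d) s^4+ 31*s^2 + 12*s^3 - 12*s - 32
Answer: a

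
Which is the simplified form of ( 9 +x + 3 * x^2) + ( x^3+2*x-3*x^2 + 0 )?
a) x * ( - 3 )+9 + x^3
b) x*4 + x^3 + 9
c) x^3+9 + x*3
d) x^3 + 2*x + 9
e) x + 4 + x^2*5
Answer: c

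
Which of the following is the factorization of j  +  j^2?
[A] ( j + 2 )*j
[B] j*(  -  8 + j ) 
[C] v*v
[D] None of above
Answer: D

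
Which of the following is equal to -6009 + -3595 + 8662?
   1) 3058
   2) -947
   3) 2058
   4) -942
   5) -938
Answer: 4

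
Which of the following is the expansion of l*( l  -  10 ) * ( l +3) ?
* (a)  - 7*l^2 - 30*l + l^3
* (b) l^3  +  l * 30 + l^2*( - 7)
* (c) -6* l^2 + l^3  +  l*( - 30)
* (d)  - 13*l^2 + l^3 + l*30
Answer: a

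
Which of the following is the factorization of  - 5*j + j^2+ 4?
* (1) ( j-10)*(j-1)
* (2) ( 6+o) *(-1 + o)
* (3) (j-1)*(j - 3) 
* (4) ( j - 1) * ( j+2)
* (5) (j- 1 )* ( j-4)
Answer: 5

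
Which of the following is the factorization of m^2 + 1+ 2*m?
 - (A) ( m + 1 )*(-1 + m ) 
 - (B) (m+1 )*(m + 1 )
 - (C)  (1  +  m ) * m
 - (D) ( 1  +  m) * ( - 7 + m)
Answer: B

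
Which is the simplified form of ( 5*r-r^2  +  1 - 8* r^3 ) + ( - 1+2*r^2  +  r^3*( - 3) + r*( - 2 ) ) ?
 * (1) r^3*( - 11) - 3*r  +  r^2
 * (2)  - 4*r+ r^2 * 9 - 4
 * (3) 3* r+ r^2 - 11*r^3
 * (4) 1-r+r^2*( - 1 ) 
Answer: 3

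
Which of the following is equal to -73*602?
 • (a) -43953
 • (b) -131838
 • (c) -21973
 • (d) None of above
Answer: d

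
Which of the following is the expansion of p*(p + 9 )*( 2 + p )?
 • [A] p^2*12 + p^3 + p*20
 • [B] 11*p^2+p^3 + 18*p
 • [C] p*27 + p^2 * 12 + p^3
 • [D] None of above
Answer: B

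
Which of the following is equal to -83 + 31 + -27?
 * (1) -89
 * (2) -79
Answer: 2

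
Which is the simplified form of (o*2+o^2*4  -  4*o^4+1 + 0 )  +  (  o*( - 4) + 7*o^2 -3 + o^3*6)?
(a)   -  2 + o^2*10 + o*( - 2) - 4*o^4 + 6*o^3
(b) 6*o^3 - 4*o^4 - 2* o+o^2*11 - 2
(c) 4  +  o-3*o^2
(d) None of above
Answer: b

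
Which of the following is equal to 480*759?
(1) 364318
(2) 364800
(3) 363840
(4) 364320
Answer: 4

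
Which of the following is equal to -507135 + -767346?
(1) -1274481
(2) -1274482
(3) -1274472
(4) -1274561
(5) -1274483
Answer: 1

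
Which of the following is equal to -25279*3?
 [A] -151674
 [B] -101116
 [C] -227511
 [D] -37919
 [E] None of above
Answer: E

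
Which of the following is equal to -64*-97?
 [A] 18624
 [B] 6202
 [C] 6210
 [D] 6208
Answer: D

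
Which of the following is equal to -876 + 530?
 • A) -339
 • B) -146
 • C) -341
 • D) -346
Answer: D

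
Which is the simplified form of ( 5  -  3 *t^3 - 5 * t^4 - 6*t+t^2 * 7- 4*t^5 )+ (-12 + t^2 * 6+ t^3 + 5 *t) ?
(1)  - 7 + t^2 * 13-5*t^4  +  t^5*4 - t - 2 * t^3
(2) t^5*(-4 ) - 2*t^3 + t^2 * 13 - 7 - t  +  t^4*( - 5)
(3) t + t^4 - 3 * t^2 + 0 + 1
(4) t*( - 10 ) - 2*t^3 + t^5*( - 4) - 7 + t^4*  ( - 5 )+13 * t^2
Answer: 2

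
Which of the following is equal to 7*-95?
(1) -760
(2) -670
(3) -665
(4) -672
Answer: 3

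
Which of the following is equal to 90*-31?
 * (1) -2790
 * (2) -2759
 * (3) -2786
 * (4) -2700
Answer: 1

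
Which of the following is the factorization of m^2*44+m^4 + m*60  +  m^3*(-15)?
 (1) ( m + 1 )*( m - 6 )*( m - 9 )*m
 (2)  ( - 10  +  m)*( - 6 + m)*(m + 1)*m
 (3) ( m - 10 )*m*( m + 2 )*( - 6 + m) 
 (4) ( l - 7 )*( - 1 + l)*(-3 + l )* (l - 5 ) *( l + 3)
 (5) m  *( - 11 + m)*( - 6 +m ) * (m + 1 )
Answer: 2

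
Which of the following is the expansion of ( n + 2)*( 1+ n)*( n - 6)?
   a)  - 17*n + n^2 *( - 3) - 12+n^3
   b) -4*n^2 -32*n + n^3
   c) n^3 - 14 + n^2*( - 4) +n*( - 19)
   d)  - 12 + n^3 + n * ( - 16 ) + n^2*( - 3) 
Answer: d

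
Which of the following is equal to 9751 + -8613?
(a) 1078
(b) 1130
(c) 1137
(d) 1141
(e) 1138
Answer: e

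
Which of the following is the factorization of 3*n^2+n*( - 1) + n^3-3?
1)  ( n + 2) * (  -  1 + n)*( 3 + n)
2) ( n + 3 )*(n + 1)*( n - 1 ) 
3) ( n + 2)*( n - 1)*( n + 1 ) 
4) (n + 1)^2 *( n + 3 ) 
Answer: 2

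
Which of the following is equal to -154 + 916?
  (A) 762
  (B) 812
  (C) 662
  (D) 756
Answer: A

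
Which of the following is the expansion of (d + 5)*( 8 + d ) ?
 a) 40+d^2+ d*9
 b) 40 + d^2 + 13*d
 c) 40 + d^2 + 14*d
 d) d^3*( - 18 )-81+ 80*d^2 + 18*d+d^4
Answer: b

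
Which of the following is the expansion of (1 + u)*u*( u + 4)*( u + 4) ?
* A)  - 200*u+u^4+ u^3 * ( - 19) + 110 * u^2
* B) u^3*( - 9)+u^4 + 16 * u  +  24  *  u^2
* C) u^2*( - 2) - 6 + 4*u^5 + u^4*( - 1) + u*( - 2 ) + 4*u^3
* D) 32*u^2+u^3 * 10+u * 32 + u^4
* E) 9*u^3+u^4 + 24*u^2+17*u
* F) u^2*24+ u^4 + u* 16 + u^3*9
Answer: F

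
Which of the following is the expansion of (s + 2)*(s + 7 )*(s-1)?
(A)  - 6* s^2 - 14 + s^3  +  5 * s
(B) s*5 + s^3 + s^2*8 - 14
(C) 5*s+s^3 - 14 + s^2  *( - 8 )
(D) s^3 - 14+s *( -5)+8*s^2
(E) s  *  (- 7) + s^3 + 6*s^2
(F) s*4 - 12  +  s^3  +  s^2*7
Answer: B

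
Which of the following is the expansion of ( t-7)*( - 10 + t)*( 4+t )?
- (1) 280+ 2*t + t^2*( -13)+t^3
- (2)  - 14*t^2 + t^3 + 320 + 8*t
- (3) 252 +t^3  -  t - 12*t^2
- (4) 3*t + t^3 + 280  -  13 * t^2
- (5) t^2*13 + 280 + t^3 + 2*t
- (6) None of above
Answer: 1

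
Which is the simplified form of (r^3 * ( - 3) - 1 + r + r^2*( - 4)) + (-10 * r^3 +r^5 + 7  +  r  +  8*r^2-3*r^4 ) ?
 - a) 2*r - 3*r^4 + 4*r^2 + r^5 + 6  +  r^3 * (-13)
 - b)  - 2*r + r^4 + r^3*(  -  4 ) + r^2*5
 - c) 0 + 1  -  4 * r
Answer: a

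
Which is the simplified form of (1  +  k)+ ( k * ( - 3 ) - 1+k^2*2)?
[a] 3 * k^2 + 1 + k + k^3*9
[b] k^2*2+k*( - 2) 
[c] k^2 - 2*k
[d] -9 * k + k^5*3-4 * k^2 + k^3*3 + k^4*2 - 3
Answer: b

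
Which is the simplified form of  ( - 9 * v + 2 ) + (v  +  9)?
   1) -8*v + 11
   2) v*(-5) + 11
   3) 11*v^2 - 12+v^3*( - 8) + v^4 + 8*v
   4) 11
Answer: 1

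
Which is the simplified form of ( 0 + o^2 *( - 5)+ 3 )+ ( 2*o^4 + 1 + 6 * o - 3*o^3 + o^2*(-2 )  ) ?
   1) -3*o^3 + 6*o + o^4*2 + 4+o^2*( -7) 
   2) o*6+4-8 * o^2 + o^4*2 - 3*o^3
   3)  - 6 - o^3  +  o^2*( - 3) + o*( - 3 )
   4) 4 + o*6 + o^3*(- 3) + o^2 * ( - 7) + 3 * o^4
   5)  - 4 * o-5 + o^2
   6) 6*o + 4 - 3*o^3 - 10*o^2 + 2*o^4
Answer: 1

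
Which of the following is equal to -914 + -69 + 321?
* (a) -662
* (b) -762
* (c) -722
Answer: a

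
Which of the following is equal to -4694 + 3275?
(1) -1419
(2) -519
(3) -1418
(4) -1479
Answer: 1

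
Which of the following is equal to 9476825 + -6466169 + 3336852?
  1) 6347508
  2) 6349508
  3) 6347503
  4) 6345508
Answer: 1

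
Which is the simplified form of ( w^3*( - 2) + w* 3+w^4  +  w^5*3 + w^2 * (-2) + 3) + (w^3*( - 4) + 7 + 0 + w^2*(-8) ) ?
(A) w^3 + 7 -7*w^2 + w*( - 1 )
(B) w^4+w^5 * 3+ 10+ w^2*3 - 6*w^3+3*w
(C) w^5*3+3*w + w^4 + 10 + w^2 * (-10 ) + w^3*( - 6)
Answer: C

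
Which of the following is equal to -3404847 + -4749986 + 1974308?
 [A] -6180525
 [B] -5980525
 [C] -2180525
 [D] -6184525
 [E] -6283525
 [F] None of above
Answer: A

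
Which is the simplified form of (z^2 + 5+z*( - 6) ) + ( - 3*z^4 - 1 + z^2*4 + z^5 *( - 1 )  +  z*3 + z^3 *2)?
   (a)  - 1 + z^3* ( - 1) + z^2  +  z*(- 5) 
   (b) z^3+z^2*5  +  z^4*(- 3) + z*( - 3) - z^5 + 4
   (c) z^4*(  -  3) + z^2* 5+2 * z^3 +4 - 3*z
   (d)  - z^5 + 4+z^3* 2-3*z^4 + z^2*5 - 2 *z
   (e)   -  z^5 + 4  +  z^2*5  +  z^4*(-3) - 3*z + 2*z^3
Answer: e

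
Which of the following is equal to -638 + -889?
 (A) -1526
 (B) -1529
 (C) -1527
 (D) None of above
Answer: C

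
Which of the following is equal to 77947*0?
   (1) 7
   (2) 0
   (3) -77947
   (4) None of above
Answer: 2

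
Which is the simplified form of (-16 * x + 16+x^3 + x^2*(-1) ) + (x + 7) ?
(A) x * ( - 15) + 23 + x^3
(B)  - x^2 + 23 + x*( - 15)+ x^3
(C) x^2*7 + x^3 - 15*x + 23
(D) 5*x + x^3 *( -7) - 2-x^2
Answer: B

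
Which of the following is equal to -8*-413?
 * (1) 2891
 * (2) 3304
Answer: 2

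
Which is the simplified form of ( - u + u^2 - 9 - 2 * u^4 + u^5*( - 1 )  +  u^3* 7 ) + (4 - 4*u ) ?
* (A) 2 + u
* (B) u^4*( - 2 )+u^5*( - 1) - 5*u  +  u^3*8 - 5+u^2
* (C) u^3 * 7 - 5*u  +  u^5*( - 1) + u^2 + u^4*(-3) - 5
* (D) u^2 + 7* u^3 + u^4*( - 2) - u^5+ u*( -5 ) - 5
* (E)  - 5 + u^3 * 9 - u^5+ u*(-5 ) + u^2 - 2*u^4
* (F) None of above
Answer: D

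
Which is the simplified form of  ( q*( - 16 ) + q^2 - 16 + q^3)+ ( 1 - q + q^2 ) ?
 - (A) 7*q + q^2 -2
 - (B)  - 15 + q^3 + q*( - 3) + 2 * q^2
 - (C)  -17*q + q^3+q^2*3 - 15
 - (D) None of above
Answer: D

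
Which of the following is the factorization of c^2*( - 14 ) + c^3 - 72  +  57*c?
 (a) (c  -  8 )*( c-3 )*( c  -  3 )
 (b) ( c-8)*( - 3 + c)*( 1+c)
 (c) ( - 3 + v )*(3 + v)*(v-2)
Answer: a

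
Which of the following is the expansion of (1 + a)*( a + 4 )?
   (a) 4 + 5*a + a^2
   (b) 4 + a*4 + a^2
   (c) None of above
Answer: a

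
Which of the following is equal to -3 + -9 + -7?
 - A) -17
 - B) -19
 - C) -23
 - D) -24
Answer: B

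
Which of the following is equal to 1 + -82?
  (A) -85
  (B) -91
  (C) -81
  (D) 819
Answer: C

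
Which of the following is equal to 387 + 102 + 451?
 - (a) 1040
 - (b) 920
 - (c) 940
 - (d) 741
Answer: c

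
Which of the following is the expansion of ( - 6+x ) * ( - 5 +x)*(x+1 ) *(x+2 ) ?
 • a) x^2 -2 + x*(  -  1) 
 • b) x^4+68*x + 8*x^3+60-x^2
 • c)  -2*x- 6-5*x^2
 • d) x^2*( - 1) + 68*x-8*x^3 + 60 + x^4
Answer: d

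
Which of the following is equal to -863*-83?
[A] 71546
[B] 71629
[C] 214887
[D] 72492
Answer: B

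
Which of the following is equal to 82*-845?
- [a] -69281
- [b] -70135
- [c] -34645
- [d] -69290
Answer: d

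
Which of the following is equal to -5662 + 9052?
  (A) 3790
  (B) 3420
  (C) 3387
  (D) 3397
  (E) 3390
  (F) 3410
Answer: E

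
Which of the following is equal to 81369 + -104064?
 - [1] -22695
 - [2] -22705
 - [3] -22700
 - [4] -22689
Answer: 1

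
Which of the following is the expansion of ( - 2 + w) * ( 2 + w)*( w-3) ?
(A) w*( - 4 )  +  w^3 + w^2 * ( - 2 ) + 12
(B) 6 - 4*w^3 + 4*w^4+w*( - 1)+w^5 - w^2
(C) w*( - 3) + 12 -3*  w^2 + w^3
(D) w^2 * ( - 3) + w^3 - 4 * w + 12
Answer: D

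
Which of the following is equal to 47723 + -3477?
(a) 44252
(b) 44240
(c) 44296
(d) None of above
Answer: d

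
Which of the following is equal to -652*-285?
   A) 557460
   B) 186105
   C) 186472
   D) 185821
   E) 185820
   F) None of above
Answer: E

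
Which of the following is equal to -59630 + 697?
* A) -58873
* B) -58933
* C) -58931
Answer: B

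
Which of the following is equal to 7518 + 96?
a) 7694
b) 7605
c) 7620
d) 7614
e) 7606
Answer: d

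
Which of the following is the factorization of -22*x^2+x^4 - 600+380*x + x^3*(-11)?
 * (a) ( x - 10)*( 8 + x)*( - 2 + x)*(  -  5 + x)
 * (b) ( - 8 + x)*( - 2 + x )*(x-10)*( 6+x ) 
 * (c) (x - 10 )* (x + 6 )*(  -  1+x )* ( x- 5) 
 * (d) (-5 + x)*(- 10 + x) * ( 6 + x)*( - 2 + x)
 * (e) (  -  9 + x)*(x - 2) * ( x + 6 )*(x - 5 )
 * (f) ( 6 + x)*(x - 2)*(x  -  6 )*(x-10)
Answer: d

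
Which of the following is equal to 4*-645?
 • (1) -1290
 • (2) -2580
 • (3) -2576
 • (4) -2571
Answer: 2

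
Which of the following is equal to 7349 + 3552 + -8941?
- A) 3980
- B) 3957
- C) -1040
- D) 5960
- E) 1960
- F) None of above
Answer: E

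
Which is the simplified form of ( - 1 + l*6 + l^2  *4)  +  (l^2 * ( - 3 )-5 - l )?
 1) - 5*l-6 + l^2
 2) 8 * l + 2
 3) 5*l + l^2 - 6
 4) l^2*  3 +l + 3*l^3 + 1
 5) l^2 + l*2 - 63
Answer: 3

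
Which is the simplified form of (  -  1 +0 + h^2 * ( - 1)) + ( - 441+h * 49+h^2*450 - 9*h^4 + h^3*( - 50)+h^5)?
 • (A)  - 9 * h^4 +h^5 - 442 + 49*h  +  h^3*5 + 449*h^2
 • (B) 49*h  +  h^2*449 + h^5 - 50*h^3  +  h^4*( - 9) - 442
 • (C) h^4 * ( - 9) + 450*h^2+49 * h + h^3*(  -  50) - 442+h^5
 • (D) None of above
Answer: B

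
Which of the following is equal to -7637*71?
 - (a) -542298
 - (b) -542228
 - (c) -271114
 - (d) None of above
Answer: d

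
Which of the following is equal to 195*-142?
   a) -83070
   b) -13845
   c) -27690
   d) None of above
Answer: c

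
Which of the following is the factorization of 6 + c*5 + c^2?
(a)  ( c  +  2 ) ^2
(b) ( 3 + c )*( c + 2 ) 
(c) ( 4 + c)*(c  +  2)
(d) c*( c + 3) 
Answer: b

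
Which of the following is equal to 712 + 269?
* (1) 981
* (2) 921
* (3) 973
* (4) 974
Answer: 1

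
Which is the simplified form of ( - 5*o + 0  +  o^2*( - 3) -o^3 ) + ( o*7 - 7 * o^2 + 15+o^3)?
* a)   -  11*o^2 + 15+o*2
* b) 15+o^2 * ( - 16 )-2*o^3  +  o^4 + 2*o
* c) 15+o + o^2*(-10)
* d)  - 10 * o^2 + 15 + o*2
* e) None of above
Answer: d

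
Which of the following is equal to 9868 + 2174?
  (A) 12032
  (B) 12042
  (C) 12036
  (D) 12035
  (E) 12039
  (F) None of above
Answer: B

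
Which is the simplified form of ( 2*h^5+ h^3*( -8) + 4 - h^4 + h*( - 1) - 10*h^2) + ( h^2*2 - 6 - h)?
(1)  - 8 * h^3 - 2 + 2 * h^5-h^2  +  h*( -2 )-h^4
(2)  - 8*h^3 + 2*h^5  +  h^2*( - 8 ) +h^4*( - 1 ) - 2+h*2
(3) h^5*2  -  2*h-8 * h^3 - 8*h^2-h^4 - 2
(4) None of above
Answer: 3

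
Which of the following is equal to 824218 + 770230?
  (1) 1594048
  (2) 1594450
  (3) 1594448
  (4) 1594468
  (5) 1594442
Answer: 3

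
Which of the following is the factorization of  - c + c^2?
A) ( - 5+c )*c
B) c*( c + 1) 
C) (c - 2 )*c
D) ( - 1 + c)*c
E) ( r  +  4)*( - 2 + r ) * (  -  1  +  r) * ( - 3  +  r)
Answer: D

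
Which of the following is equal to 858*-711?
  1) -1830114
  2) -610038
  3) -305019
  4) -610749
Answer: 2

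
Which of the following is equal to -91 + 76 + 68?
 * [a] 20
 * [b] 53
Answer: b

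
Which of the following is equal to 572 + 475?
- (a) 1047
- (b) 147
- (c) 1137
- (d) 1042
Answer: a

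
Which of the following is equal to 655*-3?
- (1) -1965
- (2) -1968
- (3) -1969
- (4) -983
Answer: 1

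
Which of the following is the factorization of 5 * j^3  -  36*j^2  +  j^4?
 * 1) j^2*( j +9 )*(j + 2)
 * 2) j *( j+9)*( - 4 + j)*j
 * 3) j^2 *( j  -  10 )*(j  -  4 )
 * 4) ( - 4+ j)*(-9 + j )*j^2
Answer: 2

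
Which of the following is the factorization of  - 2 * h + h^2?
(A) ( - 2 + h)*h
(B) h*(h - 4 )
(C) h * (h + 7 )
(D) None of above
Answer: A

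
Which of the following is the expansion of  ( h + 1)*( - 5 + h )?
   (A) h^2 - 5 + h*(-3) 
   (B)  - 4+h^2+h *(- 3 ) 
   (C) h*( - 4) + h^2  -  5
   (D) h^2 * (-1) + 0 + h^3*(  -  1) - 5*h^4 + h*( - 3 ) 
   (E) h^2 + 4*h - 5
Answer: C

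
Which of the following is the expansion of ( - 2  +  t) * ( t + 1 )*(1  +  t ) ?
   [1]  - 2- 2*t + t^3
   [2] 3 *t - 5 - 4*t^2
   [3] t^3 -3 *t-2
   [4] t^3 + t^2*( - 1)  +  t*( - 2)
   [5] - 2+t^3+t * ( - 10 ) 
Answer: 3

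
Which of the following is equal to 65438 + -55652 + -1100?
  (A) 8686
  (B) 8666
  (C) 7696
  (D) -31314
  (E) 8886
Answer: A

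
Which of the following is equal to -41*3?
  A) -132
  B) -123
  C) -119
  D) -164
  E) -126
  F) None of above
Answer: B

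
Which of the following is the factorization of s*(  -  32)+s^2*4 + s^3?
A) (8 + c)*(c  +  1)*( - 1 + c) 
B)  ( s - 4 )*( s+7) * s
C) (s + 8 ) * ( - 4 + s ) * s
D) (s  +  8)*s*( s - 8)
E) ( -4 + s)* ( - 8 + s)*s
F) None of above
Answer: C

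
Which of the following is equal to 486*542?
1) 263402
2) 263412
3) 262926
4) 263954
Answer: 2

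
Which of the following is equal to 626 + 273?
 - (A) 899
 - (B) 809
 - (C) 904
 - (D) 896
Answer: A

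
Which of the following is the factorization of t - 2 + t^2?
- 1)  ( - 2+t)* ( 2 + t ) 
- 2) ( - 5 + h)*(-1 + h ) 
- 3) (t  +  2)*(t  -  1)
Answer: 3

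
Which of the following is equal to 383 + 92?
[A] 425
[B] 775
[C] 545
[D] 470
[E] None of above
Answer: E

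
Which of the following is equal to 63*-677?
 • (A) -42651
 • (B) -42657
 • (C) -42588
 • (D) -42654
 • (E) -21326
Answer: A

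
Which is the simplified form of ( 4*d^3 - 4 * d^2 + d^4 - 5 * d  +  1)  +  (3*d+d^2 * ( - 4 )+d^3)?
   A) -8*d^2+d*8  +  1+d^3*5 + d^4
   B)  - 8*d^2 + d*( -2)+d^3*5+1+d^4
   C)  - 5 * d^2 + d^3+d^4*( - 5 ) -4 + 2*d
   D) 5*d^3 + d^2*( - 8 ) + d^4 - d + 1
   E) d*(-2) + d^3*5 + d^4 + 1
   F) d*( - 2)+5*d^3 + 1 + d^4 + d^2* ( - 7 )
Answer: B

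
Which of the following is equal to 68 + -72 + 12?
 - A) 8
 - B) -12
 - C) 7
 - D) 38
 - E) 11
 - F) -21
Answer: A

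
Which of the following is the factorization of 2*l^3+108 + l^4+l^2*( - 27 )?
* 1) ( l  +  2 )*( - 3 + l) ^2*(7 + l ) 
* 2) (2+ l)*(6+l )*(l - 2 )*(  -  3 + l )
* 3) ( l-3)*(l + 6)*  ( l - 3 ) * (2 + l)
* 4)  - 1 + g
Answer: 3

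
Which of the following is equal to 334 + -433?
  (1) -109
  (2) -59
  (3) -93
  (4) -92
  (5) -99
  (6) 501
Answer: 5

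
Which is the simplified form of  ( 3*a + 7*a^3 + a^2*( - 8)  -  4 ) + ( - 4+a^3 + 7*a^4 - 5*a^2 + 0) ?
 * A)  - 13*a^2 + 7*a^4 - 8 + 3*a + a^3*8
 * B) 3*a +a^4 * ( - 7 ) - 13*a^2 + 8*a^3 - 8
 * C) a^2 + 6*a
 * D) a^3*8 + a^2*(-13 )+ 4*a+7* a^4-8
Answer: A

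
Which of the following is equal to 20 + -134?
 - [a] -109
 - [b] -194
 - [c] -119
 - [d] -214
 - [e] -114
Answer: e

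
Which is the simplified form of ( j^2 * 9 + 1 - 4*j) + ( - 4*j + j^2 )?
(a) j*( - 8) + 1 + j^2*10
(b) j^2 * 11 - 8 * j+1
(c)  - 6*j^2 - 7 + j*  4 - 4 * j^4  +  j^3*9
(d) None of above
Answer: a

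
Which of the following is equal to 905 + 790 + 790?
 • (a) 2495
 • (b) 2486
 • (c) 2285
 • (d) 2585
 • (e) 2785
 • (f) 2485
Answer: f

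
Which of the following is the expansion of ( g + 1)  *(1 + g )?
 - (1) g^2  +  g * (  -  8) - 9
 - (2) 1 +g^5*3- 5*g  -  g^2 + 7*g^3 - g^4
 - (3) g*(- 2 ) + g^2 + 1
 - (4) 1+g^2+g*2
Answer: 4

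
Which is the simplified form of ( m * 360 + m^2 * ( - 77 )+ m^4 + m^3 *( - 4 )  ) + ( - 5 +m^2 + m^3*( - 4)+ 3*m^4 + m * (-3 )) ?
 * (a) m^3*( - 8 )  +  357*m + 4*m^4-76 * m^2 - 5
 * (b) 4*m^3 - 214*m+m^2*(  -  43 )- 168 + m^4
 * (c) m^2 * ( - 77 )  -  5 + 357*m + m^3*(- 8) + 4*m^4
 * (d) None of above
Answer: a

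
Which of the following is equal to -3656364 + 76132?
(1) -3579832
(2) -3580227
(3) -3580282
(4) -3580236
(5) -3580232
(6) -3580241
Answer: 5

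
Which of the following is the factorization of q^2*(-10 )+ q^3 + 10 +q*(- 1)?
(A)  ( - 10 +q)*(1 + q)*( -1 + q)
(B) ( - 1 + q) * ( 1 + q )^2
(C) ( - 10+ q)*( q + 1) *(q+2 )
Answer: A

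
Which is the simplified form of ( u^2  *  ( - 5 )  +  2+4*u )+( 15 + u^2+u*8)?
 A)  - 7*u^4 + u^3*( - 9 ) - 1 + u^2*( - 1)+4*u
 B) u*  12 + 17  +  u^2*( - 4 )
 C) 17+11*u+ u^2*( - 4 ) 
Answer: B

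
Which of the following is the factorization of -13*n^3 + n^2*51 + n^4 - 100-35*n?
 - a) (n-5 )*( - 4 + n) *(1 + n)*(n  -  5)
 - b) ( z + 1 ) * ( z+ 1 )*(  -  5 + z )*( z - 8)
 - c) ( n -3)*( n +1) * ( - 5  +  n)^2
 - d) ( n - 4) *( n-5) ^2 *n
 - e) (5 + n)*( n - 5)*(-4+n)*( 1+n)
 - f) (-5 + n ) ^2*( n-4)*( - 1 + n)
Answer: a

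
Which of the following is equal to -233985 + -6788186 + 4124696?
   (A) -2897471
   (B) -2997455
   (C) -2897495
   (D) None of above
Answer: D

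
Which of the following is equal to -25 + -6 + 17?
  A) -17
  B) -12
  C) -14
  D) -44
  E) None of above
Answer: C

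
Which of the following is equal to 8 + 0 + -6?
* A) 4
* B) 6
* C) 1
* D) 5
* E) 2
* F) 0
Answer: E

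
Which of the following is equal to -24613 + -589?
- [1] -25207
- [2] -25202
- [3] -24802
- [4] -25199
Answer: 2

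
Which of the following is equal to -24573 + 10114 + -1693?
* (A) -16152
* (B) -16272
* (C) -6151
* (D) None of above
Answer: A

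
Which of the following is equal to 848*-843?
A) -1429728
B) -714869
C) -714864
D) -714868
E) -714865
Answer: C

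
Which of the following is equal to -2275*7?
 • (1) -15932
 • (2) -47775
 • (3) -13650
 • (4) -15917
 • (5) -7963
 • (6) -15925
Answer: 6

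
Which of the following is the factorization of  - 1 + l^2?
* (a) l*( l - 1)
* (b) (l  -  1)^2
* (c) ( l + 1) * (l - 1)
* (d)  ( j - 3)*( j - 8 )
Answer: c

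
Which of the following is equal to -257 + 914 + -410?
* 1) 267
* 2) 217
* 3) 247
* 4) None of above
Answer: 3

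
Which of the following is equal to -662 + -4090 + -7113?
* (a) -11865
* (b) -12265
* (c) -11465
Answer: a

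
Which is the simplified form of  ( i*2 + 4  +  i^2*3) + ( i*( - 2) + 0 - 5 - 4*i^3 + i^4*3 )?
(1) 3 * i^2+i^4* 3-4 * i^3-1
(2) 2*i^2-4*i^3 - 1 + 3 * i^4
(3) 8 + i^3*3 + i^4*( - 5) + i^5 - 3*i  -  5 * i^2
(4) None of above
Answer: 1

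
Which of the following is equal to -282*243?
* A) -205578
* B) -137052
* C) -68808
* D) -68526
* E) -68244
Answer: D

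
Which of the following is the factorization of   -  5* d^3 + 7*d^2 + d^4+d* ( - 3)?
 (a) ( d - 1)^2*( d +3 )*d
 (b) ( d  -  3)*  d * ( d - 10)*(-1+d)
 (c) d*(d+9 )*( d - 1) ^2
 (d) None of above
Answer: d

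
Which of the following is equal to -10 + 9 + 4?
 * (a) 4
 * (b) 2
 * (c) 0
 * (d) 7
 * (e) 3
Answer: e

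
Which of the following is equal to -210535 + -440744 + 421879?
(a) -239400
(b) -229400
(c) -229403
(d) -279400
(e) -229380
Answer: b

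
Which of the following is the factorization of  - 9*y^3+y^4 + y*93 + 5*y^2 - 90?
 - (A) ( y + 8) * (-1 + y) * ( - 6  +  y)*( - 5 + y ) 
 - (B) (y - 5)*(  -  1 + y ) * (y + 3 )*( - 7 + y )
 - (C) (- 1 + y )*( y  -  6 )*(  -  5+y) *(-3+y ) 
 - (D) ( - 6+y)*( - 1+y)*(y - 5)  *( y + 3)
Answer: D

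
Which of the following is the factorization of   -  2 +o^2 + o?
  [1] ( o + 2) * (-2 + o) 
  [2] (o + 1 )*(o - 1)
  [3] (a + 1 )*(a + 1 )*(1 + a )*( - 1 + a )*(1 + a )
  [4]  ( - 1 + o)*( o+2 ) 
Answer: 4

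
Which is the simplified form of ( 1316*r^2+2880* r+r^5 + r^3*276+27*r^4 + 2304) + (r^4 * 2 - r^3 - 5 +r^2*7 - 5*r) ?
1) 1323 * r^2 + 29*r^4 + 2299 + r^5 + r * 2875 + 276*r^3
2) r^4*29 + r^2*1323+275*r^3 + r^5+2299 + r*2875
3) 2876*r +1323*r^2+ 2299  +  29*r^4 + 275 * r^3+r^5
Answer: 2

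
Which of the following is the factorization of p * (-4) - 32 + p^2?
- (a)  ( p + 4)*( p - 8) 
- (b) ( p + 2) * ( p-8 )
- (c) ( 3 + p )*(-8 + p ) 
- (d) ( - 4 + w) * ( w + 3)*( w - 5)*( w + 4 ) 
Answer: a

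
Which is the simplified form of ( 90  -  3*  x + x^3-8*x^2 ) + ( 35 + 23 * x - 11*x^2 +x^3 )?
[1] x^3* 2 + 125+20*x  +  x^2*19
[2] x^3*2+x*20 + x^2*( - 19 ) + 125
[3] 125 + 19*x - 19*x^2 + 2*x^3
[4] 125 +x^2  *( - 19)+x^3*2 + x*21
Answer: 2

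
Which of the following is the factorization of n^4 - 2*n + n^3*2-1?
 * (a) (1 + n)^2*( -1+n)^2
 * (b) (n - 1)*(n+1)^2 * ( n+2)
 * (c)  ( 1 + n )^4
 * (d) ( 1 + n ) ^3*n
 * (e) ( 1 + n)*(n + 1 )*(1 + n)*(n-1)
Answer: e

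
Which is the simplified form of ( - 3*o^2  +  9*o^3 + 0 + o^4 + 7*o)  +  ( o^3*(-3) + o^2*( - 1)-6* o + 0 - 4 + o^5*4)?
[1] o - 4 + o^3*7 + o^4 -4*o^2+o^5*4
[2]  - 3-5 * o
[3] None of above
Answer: 3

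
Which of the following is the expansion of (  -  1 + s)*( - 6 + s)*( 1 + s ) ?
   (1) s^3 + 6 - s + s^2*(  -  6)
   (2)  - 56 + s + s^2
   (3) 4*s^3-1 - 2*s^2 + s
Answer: 1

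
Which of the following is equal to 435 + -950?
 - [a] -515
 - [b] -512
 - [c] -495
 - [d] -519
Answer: a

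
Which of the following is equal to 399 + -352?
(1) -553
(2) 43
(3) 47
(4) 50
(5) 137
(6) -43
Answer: 3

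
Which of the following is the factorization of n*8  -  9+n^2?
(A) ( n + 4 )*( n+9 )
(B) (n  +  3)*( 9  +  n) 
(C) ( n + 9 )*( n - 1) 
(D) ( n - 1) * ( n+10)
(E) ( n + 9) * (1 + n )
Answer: C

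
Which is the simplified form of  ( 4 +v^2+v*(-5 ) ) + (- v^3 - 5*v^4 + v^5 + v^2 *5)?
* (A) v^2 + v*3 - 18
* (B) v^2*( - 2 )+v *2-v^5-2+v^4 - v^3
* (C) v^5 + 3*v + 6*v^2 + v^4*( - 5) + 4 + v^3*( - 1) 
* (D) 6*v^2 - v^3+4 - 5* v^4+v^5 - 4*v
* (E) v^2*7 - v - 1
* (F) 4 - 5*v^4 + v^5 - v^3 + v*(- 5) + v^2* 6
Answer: F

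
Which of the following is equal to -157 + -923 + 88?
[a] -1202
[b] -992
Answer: b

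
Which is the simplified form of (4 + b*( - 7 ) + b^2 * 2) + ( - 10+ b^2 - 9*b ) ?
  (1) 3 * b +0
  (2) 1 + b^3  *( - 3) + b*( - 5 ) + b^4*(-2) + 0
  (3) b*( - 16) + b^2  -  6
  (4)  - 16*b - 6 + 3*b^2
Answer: 4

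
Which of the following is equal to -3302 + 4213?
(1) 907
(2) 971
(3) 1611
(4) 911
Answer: 4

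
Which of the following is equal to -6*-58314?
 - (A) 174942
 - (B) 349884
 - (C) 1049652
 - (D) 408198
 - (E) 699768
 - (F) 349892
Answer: B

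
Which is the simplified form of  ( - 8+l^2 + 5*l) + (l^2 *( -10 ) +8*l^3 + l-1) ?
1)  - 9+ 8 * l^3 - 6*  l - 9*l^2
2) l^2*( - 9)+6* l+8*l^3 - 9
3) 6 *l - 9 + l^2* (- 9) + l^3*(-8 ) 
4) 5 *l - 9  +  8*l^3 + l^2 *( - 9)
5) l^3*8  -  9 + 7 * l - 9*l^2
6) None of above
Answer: 2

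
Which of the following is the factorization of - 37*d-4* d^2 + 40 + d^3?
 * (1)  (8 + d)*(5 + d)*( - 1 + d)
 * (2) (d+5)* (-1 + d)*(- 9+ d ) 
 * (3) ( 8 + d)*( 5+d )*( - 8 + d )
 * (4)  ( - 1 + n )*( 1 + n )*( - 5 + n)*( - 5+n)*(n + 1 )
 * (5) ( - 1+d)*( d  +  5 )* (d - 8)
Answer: 5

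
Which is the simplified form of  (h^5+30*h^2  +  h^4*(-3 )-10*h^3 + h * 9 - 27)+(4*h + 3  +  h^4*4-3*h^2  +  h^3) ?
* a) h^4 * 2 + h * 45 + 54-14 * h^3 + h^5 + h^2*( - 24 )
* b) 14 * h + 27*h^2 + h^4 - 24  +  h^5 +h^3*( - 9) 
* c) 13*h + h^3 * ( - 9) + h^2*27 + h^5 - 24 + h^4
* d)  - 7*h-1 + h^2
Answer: c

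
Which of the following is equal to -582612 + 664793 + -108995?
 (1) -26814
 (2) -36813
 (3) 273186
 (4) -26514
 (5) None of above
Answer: 1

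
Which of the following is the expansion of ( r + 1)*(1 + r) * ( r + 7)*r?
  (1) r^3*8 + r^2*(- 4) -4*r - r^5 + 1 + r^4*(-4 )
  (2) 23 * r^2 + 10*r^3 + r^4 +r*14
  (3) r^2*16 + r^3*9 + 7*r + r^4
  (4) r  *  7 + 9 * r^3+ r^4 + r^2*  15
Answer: 4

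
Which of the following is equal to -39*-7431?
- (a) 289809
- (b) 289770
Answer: a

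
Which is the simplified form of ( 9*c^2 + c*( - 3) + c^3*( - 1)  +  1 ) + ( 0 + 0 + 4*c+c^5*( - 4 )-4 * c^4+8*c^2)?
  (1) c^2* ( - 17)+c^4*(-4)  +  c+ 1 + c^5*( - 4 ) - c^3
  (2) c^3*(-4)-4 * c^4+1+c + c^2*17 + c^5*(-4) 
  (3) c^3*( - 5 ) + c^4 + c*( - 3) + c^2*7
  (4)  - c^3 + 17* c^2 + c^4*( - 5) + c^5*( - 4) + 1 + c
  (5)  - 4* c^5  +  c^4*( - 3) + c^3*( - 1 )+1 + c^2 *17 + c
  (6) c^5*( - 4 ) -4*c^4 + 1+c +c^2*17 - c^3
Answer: 6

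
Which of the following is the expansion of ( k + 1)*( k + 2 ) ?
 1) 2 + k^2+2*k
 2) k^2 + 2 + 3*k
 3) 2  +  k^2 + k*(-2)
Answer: 2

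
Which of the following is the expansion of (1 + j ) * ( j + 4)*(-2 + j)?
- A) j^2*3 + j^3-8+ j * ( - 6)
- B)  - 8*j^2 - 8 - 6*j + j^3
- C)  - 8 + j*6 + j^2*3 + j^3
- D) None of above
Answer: A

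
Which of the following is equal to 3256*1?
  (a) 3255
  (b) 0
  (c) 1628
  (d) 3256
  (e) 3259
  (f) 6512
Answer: d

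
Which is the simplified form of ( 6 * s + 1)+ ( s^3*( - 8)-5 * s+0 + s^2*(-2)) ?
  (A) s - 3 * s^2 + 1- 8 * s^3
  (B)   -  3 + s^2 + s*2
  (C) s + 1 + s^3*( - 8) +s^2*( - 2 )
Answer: C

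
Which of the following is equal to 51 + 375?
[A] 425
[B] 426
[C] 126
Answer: B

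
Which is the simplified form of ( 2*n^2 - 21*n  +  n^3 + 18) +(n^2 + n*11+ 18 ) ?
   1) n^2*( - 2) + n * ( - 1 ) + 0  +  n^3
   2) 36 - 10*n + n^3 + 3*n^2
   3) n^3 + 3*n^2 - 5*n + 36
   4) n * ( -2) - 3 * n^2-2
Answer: 2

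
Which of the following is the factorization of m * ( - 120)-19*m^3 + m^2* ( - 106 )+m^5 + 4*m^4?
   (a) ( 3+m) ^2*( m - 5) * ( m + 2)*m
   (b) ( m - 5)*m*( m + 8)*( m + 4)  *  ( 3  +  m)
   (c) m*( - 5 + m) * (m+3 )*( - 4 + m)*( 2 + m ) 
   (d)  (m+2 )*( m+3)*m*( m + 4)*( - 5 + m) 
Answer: d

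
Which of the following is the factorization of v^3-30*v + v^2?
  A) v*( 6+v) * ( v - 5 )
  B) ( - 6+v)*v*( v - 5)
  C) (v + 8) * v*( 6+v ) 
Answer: A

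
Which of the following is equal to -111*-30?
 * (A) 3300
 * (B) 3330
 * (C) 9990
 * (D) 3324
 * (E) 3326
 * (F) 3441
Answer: B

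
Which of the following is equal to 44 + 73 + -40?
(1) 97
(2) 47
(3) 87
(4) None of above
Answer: 4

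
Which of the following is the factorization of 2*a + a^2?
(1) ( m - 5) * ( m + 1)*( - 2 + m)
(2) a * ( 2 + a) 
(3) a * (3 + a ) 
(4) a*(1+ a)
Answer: 2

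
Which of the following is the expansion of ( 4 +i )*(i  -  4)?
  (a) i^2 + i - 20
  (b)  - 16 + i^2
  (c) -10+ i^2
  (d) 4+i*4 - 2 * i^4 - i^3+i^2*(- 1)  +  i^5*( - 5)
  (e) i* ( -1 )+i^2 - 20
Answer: b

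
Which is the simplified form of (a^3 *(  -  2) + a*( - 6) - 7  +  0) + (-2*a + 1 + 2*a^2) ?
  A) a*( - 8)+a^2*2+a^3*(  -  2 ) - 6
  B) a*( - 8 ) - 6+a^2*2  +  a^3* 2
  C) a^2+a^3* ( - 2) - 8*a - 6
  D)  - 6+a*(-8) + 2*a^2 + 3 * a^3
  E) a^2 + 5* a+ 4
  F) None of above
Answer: A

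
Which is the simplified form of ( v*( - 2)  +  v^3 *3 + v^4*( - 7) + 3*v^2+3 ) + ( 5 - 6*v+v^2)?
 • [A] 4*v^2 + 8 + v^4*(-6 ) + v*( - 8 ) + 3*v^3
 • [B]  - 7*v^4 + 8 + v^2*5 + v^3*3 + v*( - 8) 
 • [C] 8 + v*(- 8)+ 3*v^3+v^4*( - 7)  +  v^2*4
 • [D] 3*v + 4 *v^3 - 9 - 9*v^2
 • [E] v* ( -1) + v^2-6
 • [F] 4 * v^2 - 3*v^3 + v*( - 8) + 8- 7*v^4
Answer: C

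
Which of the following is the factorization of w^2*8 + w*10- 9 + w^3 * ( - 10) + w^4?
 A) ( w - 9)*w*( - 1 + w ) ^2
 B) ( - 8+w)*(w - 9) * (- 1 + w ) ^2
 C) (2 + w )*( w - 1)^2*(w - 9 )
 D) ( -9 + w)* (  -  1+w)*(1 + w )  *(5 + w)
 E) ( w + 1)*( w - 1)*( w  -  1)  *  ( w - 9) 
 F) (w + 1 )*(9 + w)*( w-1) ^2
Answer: E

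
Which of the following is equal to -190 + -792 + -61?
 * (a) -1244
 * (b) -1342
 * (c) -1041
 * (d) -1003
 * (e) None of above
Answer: e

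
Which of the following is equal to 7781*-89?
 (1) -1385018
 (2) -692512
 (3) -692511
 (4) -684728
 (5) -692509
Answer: 5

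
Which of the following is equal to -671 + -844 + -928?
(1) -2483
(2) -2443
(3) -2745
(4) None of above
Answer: 2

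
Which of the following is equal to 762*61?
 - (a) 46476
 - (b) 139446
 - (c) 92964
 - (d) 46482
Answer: d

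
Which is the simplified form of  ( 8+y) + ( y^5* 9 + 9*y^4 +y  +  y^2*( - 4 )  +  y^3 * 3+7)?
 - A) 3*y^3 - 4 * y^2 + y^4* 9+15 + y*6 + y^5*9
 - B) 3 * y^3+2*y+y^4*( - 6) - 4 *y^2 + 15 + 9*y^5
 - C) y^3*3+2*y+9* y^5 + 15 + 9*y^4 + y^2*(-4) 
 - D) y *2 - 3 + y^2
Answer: C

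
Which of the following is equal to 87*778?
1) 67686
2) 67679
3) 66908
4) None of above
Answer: 1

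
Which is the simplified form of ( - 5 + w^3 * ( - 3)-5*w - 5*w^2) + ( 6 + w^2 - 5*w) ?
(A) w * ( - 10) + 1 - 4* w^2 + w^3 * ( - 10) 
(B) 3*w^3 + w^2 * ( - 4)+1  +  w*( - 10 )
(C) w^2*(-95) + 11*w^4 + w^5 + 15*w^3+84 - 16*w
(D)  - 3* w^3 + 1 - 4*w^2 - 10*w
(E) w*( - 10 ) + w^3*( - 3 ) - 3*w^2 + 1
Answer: D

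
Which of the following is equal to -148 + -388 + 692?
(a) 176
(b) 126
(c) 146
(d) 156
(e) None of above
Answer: d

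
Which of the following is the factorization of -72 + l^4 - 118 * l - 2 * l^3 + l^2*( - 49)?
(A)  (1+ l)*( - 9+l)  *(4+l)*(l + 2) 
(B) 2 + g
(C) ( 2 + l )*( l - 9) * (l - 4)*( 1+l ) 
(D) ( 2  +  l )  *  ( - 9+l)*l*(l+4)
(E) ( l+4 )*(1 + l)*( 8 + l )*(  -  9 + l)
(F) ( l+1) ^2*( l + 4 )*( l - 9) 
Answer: A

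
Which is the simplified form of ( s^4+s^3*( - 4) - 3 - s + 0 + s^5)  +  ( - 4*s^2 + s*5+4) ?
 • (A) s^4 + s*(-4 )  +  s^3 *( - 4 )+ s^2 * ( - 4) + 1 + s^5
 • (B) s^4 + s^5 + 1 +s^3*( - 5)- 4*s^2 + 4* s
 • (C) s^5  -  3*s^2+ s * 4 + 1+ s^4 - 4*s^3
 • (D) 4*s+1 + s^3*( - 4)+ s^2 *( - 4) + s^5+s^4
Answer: D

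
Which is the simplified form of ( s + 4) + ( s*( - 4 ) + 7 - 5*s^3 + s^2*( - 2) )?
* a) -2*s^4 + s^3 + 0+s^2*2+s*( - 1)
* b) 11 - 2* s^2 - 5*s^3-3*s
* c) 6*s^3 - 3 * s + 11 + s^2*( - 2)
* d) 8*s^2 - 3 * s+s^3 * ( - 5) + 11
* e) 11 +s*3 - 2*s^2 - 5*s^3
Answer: b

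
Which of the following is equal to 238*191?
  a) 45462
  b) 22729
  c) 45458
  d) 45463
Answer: c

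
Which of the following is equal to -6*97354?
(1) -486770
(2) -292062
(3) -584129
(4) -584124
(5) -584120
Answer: 4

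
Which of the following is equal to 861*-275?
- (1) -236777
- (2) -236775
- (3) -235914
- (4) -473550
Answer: 2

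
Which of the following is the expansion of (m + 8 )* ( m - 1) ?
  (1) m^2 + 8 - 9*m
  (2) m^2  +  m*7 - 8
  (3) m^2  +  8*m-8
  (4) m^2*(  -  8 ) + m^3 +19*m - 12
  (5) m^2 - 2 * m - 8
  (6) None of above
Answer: 2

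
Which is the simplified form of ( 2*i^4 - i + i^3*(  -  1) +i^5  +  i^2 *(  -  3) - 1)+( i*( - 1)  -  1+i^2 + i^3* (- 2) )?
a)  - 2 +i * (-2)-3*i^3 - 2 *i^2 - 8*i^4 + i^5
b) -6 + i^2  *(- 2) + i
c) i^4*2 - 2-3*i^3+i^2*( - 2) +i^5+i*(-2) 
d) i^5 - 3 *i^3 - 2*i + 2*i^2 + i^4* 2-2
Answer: c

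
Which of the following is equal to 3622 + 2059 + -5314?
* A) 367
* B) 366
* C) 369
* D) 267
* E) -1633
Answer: A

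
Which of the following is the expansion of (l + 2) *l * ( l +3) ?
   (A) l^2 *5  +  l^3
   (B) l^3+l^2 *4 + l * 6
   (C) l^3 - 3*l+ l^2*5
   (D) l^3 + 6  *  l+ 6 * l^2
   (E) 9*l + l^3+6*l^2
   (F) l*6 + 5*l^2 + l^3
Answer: F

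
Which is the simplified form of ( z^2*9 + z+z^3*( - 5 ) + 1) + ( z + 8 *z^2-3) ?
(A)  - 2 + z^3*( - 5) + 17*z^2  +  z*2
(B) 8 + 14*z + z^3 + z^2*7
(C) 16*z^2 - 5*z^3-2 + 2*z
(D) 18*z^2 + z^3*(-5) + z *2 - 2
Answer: A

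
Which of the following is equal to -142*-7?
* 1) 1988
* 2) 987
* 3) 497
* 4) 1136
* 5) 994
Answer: 5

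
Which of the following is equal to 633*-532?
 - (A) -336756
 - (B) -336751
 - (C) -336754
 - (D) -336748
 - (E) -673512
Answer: A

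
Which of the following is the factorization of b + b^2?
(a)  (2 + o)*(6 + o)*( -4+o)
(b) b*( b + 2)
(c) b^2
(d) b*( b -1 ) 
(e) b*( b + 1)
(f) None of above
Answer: e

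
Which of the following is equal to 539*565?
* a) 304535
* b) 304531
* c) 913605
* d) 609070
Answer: a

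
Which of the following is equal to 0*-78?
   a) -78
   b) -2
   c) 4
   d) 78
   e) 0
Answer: e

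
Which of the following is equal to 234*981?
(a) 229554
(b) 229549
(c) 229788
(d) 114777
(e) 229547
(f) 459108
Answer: a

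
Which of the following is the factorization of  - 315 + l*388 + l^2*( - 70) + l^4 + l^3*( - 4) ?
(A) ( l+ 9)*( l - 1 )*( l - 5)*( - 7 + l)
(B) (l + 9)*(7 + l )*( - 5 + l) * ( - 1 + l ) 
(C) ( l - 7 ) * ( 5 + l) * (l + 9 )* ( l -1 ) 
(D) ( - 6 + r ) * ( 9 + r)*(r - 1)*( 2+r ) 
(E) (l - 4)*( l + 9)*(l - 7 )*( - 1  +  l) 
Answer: A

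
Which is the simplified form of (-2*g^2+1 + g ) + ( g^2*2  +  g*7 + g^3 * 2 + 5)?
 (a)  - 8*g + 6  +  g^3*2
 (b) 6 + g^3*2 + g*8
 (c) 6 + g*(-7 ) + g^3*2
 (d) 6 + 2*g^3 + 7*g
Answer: b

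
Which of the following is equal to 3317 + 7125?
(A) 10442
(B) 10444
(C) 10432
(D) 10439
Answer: A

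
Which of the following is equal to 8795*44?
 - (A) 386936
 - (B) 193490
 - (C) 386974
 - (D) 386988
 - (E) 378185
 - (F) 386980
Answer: F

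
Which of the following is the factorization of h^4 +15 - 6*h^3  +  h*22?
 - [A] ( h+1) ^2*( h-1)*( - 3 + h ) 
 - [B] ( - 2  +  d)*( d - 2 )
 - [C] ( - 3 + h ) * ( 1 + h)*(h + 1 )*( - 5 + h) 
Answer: C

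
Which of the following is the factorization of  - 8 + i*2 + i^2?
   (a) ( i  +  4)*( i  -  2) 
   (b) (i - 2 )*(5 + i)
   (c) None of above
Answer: a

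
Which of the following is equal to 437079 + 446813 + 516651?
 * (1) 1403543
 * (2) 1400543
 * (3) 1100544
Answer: 2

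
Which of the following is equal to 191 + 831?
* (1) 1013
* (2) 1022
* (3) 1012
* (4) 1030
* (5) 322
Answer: 2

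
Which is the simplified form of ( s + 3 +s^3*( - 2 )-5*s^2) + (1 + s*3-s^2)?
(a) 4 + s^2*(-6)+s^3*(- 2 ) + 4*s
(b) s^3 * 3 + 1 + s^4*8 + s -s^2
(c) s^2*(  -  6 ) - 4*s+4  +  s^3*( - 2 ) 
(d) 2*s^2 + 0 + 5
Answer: a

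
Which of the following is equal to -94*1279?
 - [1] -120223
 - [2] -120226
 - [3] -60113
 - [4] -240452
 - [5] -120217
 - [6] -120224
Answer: 2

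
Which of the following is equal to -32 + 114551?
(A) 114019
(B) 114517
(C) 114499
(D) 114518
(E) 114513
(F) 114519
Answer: F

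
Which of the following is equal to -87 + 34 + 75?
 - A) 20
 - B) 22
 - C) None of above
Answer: B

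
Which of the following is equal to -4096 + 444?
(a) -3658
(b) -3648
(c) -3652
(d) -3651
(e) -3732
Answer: c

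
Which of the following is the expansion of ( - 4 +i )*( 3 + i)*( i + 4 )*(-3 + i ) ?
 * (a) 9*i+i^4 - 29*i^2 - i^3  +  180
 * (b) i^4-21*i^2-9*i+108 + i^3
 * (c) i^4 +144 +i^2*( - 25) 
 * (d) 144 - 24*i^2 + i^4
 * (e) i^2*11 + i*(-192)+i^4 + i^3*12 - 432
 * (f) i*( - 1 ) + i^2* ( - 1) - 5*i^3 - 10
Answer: c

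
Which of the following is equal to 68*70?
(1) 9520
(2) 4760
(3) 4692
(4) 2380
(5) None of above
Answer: 2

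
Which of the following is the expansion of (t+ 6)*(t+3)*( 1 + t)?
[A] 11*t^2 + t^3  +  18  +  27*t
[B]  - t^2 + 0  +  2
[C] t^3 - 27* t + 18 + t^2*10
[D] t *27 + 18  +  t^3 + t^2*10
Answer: D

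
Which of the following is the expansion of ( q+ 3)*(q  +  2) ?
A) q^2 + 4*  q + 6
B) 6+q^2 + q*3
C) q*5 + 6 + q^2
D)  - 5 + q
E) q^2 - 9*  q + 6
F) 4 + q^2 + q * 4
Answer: C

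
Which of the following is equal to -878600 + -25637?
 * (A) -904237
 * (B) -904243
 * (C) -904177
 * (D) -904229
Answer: A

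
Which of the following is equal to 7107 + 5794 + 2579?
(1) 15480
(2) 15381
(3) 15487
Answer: 1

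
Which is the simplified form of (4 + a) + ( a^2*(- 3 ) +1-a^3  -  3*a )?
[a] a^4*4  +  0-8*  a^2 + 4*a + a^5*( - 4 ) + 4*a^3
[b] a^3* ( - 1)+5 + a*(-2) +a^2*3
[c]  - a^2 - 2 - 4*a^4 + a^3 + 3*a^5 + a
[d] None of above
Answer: d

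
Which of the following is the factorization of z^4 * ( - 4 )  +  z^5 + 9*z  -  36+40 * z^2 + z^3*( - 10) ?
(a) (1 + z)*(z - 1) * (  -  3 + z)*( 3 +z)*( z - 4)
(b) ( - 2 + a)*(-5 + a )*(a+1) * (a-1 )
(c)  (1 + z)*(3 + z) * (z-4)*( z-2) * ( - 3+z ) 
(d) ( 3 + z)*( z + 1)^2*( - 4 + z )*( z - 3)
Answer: a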